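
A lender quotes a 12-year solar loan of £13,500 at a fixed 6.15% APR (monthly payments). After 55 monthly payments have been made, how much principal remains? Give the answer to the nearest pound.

With monthly rate i = 6.15%/12 = 0.0051250, the balance after k of n payments is P · [(1+i)^n − (1+i)^k] / [(1+i)^n − 1].
(1+0.0051250)^144 = 2.08780925 and (1+0.0051250)^55 = 1.32465911, so the balance is 13,500 × (2.08780925 − 1.32465911) / (2.08780925 − 1) = £9,470.89.

£9,471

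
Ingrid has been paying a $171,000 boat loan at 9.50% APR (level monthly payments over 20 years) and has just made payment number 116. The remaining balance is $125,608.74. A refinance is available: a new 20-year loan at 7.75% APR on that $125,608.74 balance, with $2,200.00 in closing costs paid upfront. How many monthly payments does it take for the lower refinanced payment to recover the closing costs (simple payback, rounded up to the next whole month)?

4 months

Current payment = 171,000 × 9.5%/12 / (1 − (1+0.0079167)^−240) = $1,593.94.
Refinanced payment = 125,608.74 × 0.0064583 / (1 − (1+0.0064583)^−240) = $1,031.18.
Monthly savings = $1,593.94 − $1,031.18 = $562.76.
Break-even = $2,200.00 / $562.76 = 3.91 → 4 months.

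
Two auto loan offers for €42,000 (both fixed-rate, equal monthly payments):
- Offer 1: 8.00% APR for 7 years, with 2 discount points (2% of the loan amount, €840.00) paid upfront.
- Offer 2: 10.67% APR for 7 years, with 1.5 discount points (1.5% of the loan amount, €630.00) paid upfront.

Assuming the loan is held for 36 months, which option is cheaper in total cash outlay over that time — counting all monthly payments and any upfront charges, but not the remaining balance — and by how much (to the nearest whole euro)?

Offer 1 by €1,851

Offer 1: at 8.00% the monthly rate is 0.0066667, so the payment is 42,000 × 0.0066667 / (1 − 1.0066667^−84) = €654.62.
Offer 2: at 10.67% the monthly rate is 0.0088917, so the payment is 42,000 × 0.0088917 / (1 − 1.0088917^−84) = €711.88.
Over 36 months: Offer 1 costs 36 × €654.62 + €840.00 = €24,406.32; Offer 2 costs 36 × €711.88 + €630.00 = €26,257.68.
Offer 1 is cheaper by €26,257.68 − €24,406.32 = €1,851.36.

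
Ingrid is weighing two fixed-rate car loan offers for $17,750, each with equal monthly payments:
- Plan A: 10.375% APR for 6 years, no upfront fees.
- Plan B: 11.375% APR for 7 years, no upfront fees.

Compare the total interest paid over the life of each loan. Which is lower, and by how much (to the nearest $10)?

Plan A: at 10.375% the monthly rate is 0.0086458, so the payment is 17,750 × 0.0086458 / (1 − 1.0086458^−72) = $332.20.
Total interest on Plan A = 72 × $332.20 − $17,750 = $6,168.40.
Plan B: monthly rate = 11.375%/12 = 0.0094792; payment = 17,750 × 0.0094792 / (1 − (1+0.0094792)^−84) = $307.43.
Total interest on Plan B = 84 × $307.43 − $17,750 = $8,074.12.
Plan A is lower by $1,905.72.

Plan A by $1,910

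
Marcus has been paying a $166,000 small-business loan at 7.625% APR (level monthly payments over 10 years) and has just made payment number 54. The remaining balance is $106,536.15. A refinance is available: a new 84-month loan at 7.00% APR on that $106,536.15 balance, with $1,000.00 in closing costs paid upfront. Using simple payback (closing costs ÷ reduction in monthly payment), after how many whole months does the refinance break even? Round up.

3 months

Current payment = 166,000 × 7.625%/12 / (1 − (1+0.0063542)^−120) = $1,981.30.
Refinanced payment = 106,536.15 × 0.0058333 / (1 − (1+0.0058333)^−84) = $1,607.92.
Monthly savings = $1,981.30 − $1,607.92 = $373.38.
Break-even = $1,000.00 / $373.38 = 2.68 → 3 months.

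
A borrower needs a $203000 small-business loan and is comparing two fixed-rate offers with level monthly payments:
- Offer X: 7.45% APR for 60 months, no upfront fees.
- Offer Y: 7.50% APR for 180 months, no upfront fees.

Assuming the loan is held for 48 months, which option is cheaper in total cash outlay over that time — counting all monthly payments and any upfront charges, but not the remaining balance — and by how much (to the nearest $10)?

Offer X: at 7.45% the monthly rate is 0.0062083, so the payment is 203,000 × 0.0062083 / (1 − 1.0062083^−60) = $4,062.88.
Offer Y: at 7.50% the monthly rate is 0.0062500, so the payment is 203,000 × 0.0062500 / (1 − 1.0062500^−180) = $1,881.84.
Over 48 months: Offer X costs 48 × $4,062.88 = $195,018.24; Offer Y costs 48 × $1,881.84 = $90,328.32.
Offer Y is cheaper by $195,018.24 − $90,328.32 = $104,689.92.

Offer Y by $104,690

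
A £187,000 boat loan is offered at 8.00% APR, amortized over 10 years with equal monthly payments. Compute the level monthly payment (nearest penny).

£2,268.83

Monthly rate = 8%/12 = 0.0066667; payment = 187,000 × 0.0066667 / (1 − (1+0.0066667)^−120) = £2,268.83.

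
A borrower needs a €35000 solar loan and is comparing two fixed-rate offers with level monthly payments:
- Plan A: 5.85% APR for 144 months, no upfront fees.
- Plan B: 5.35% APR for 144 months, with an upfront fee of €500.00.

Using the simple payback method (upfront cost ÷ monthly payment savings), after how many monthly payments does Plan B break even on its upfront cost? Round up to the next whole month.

56 months

Plan A: at 5.85% the monthly rate is 0.0048750, so the payment is 35,000 × 0.0048750 / (1 − 1.0048750^−144) = €338.84.
Plan B: at 5.35% the monthly rate is 0.0044583, so the payment is 35,000 × 0.0044583 / (1 − 1.0044583^−144) = €329.89.
Monthly savings = €338.84 − €329.89 = €8.95.
Break-even = €500.00 / €8.95 = 55.87 → 56 months.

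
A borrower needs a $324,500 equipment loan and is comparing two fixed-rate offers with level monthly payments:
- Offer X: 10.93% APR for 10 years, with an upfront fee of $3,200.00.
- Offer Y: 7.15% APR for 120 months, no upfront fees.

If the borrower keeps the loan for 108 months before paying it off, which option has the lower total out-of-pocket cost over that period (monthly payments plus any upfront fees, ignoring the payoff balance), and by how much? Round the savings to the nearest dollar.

Offer X: at 10.93% the monthly rate is 0.0091083, so the payment is 324,500 × 0.0091083 / (1 − 1.0091083^−120) = $4,457.14.
Offer Y: monthly rate = 7.15%/12 = 0.0059583; payment = 324,500 × 0.0059583 / (1 − (1+0.0059583)^−120) = $3,792.85.
Over 108 months: Offer X costs 108 × $4,457.14 + $3,200.00 = $484,571.12; Offer Y costs 108 × $3,792.85 = $409,627.80.
Offer Y is cheaper by $484,571.12 − $409,627.80 = $74,943.32.

Offer Y by $74,943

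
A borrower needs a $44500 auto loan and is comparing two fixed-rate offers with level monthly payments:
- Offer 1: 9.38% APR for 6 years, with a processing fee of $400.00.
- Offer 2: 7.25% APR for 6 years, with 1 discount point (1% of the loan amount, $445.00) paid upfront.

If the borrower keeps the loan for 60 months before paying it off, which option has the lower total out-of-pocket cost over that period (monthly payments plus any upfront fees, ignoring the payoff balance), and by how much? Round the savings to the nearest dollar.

Offer 1: at 9.38% the monthly rate is 0.0078167, so the payment is 44,500 × 0.0078167 / (1 − 1.0078167^−72) = $810.55.
Offer 2: at 7.25% the monthly rate is 0.0060417, so the payment is 44,500 × 0.0060417 / (1 − 1.0060417^−72) = $764.03.
Over 60 months: Offer 1 costs 60 × $810.55 + $400.00 = $49,033.00; Offer 2 costs 60 × $764.03 + $445.00 = $46,286.80.
Offer 2 is cheaper by $49,033.00 − $46,286.80 = $2,746.20.

Offer 2 by $2,746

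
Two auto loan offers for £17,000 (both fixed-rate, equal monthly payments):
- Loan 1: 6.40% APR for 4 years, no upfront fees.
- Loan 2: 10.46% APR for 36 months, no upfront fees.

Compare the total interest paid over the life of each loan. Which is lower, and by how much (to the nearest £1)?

Loan 1 by £566

Loan 1: at 6.40% the monthly rate is 0.0053333, so the payment is 17,000 × 0.0053333 / (1 − 1.0053333^−48) = £402.37.
Total interest on Loan 1 = 48 × £402.37 − £17,000 = £2,313.76.
Loan 2: monthly rate = 10.46%/12 = 0.0087167; payment = 17,000 × 0.0087167 / (1 − (1+0.0087167)^−36) = £552.22.
Total interest on Loan 2 = 36 × £552.22 − £17,000 = £2,879.92.
Loan 1 is lower by £566.16.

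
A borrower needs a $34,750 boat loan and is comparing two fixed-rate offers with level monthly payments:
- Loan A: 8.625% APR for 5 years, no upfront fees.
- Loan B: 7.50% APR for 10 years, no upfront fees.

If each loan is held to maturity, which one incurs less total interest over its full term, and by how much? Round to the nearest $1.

Loan A by $6,596

Loan A: monthly rate = 8.625%/12 = 0.0071875; payment = 34,750 × 0.0071875 / (1 − (1+0.0071875)^−60) = $715.04.
Total interest on Loan A = 60 × $715.04 − $34,750 = $8,152.40.
Loan B: monthly rate = 7.5%/12 = 0.0062500; payment = 34,750 × 0.0062500 / (1 − (1+0.0062500)^−120) = $412.49.
Total interest on Loan B = 120 × $412.49 − $34,750 = $14,748.80.
Loan A is lower by $6,596.40.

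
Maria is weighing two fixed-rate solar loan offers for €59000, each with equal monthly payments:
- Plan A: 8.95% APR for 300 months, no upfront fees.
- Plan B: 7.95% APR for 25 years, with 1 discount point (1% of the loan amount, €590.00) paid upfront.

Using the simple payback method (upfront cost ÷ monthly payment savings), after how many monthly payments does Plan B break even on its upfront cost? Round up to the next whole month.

15 months

Plan A: at 8.95% the monthly rate is 0.0074583, so the payment is 59,000 × 0.0074583 / (1 − 1.0074583^−300) = €493.11.
Plan B: at 7.95% the monthly rate is 0.0066250, so the payment is 59,000 × 0.0066250 / (1 − 1.0066250^−300) = €453.42.
Monthly savings = €493.11 − €453.42 = €39.69.
Break-even = €590.00 / €39.69 = 14.87 → 15 months.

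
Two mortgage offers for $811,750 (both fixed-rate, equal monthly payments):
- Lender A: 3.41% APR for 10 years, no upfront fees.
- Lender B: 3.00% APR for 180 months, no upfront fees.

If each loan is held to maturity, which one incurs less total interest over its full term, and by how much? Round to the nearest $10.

Lender A: at 3.41% the monthly rate is 0.0028417, so the payment is 811,750 × 0.0028417 / (1 − 1.0028417^−120) = $7,992.88.
Total interest on Lender A = 120 × $7,992.88 − $811,750 = $147,395.60.
Lender B: at 3.00% the monthly rate is 0.0025000, so the payment is 811,750 × 0.0025000 / (1 − 1.0025000^−180) = $5,605.80.
Total interest on Lender B = 180 × $5,605.80 − $811,750 = $197,294.00.
Lender A is lower by $49,898.40.

Lender A by $49,900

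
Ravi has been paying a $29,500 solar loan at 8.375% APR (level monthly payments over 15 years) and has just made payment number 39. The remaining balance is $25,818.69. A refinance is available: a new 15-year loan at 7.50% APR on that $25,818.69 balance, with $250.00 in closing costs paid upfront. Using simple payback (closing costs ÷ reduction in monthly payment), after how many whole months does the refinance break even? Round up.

Current payment = 29,500 × 8.375%/12 / (1 − (1+0.0069792)^−180) = $288.34.
Refinanced payment = 25,818.69 × 0.0062500 / (1 − (1+0.0062500)^−180) = $239.34.
Monthly savings = $288.34 − $239.34 = $49.00.
Break-even = $250.00 / $49.00 = 5.10 → 6 months.

6 months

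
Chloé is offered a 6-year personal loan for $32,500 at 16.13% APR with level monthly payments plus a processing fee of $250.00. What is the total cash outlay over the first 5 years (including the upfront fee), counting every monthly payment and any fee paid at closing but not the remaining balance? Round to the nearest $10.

$42,690

At 16.13% the monthly rate is 0.0134417, so the payment is 32,500 × 0.0134417 / (1 − 1.0134417^−72) = $707.31.
Total outlay = 60 × $707.31 + $250.00 = $42,688.60.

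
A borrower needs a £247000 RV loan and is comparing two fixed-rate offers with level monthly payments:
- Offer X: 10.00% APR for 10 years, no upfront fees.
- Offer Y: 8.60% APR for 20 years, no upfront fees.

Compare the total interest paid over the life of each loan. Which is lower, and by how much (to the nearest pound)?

Offer X by £126,509

Offer X: at 10.00% the monthly rate is 0.0083333, so the payment is 247,000 × 0.0083333 / (1 − 1.0083333^−120) = £3,264.12.
Total interest on Offer X = 120 × £3,264.12 − £247,000 = £144,694.40.
Offer Y: at 8.60% the monthly rate is 0.0071667, so the payment is 247,000 × 0.0071667 / (1 − 1.0071667^−240) = £2,159.18.
Total interest on Offer Y = 240 × £2,159.18 − £247,000 = £271,203.20.
Offer X is lower by £126,508.80.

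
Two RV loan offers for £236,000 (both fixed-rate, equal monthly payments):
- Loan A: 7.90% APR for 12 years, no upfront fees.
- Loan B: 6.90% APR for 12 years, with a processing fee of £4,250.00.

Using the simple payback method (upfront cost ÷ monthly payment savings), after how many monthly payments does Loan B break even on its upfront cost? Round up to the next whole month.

Loan A: at 7.90% the monthly rate is 0.0065833, so the payment is 236,000 × 0.0065833 / (1 − 1.0065833^−144) = £2,541.67.
Loan B: at 6.90% the monthly rate is 0.0057500, so the payment is 236,000 × 0.0057500 / (1 − 1.0057500^−144) = £2,414.42.
Monthly savings = £2,541.67 − £2,414.42 = £127.25.
Break-even = £4,250.00 / £127.25 = 33.40 → 34 months.

34 months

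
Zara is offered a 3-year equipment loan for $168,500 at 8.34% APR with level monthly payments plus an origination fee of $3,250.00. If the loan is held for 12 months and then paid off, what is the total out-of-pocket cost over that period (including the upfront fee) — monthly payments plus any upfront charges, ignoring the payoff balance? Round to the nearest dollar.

Monthly rate = 8.34%/12 = 0.0069500; payment = 168,500 × 0.0069500 / (1 − (1+0.0069500)^−36) = $5,306.65.
Total outlay = 12 × $5,306.65 + $3,250.00 = $66,929.80.

$66,930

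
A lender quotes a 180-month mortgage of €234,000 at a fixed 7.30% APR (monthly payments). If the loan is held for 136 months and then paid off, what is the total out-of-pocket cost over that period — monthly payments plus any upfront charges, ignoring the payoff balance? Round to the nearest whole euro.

€291,407

Monthly rate = 7.3%/12 = 0.0060833; payment = 234,000 × 0.0060833 / (1 − (1+0.0060833)^−180) = €2,142.70.
Total outlay = 136 × €2,142.70 = €291,407.20.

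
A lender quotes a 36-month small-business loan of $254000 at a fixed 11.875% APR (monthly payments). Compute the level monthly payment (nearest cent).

$8,421.28

At 11.875% the monthly rate is 0.0098958, so the payment is 254,000 × 0.0098958 / (1 − 1.0098958^−36) = $8,421.28.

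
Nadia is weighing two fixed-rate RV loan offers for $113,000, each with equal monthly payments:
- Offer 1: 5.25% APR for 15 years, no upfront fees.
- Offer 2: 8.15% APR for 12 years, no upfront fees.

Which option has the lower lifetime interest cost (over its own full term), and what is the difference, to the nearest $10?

Offer 1 by $13,970

Offer 1: at 5.25% the monthly rate is 0.0043750, so the payment is 113,000 × 0.0043750 / (1 − 1.0043750^−180) = $908.38.
Total interest on Offer 1 = 180 × $908.38 − $113,000 = $50,508.40.
Offer 2: monthly rate = 8.15%/12 = 0.0067917; payment = 113,000 × 0.0067917 / (1 − (1+0.0067917)^−144) = $1,232.48.
Total interest on Offer 2 = 144 × $1,232.48 − $113,000 = $64,477.12.
Offer 1 is lower by $13,968.72.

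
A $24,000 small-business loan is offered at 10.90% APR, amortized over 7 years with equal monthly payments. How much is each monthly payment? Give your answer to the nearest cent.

$409.68

At 10.90% the monthly rate is 0.0090833, so the payment is 24,000 × 0.0090833 / (1 − 1.0090833^−84) = $409.68.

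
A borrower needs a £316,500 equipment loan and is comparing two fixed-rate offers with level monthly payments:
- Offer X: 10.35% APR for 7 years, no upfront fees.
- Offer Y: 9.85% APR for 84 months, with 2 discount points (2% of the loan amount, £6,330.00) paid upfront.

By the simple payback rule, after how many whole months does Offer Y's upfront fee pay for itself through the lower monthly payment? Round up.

Offer X: monthly rate = 10.35%/12 = 0.0086250; payment = 316,500 × 0.0086250 / (1 − (1+0.0086250)^−84) = £5,311.69.
Offer Y: at 9.85% the monthly rate is 0.0082083, so the payment is 316,500 × 0.0082083 / (1 − 1.0082083^−84) = £5,229.78.
Monthly savings = £5,311.69 − £5,229.78 = £81.91.
Break-even = £6,330.00 / £81.91 = 77.28 → 78 months.

78 months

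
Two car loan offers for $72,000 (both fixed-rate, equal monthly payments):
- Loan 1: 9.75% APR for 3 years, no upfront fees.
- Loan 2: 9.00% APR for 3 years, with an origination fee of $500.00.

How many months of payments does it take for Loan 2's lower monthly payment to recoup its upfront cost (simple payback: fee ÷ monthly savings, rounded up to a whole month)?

Loan 1: monthly rate = 9.75%/12 = 0.0081250; payment = 72,000 × 0.0081250 / (1 − (1+0.0081250)^−36) = $2,314.80.
Loan 2: monthly rate = 9%/12 = 0.0075000; payment = 72,000 × 0.0075000 / (1 − (1+0.0075000)^−36) = $2,289.58.
Monthly savings = $2,314.80 − $2,289.58 = $25.22.
Break-even = $500.00 / $25.22 = 19.83 → 20 months.

20 months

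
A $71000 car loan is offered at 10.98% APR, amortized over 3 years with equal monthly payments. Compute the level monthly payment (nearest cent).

At 10.98% the monthly rate is 0.0091500, so the payment is 71,000 × 0.0091500 / (1 − 1.0091500^−36) = $2,323.78.

$2,323.78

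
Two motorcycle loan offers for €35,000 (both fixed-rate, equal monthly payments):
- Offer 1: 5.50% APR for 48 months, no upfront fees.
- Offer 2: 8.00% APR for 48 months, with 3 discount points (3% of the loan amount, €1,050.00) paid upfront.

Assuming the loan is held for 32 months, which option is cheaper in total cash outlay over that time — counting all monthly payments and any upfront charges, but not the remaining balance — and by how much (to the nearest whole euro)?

Offer 1: at 5.50% the monthly rate is 0.0045833, so the payment is 35,000 × 0.0045833 / (1 − 1.0045833^−48) = €813.98.
Offer 2: at 8.00% the monthly rate is 0.0066667, so the payment is 35,000 × 0.0066667 / (1 − 1.0066667^−48) = €854.45.
Over 32 months: Offer 1 costs 32 × €813.98 = €26,047.36; Offer 2 costs 32 × €854.45 + €1,050.00 = €28,392.40.
Offer 1 is cheaper by €28,392.40 − €26,047.36 = €2,345.04.

Offer 1 by €2,345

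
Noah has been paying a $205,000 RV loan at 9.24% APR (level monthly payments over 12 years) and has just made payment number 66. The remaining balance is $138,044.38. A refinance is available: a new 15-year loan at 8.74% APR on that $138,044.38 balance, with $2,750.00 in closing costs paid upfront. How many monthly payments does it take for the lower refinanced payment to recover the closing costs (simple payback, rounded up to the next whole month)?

3 months

Current payment = 205,000 × 9.24%/12 / (1 − (1+0.0077000)^−144) = $2,360.76.
Refinanced payment = 138,044.38 × 0.0072833 / (1 − (1+0.0072833)^−180) = $1,378.87.
Monthly savings = $2,360.76 − $1,378.87 = $981.89.
Break-even = $2,750.00 / $981.89 = 2.80 → 3 months.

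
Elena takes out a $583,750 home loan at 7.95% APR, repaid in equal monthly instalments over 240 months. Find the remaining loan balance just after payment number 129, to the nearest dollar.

With monthly rate i = 7.95%/12 = 0.0066250, the balance after k of n payments is P · [(1+i)^n − (1+i)^k] / [(1+i)^n − 1].
(1+0.0066250)^240 = 4.87810230 and (1+0.0066250)^129 = 2.34387724, so the balance is 583,750 × (4.87810230 − 2.34387724) / (4.87810230 − 1) = $381,463.35.

$381,463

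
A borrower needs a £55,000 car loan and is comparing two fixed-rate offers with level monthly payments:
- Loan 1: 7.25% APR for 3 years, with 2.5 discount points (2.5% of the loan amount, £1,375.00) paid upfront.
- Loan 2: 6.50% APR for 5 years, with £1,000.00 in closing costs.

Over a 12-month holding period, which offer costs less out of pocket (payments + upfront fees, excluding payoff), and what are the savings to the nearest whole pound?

Loan 1: monthly rate = 7.25%/12 = 0.0060417; payment = 55,000 × 0.0060417 / (1 − (1+0.0060417)^−36) = £1,704.53.
Loan 2: at 6.50% the monthly rate is 0.0054167, so the payment is 55,000 × 0.0054167 / (1 − 1.0054167^−60) = £1,076.14.
Over 12 months: Loan 1 costs 12 × £1,704.53 + £1,375.00 = £21,829.36; Loan 2 costs 12 × £1,076.14 + £1,000.00 = £13,913.68.
Loan 2 is cheaper by £21,829.36 − £13,913.68 = £7,915.68.

Loan 2 by £7,916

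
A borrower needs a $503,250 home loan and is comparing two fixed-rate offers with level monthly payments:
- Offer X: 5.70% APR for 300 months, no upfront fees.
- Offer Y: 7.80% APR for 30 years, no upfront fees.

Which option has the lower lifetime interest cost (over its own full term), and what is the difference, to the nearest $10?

Offer X: at 5.70% the monthly rate is 0.0047500, so the payment is 503,250 × 0.0047500 / (1 − 1.0047500^−300) = $3,150.79.
Total interest on Offer X = 300 × $3,150.79 − $503,250 = $441,987.00.
Offer Y: monthly rate = 7.8%/12 = 0.0065000; payment = 503,250 × 0.0065000 / (1 − (1+0.0065000)^−360) = $3,622.75.
Total interest on Offer Y = 360 × $3,622.75 − $503,250 = $800,940.00.
Offer X is lower by $358,953.00.

Offer X by $358,950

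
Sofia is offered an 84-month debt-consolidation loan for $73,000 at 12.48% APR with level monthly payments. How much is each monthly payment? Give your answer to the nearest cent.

Monthly rate = 12.48%/12 = 0.0104000; payment = 73,000 × 0.0104000 / (1 − (1+0.0104000)^−84) = $1,307.46.

$1,307.46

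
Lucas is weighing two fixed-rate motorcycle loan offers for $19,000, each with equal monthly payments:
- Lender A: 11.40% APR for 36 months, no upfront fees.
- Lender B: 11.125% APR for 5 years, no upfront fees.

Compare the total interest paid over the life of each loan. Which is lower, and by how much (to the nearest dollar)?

Lender A: at 11.40% the monthly rate is 0.0095000, so the payment is 19,000 × 0.0095000 / (1 − 1.0095000^−36) = $625.64.
Total interest on Lender A = 36 × $625.64 − $19,000 = $3,523.04.
Lender B: at 11.125% the monthly rate is 0.0092708, so the payment is 19,000 × 0.0092708 / (1 − 1.0092708^−60) = $414.29.
Total interest on Lender B = 60 × $414.29 − $19,000 = $5,857.40.
Lender A is lower by $2,334.36.

Lender A by $2,334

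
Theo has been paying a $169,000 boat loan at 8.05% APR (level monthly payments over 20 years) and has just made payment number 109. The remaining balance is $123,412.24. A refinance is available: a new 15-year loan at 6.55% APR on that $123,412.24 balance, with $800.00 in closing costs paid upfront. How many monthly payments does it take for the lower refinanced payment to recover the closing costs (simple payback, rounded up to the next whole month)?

Current payment = 169,000 × 8.05%/12 / (1 − (1+0.0067083)^−240) = $1,418.85.
Refinanced payment = 123,412.24 × 0.0054583 / (1 − (1+0.0054583)^−180) = $1,078.45.
Monthly savings = $1,418.85 − $1,078.45 = $340.40.
Break-even = $800.00 / $340.40 = 2.35 → 3 months.

3 months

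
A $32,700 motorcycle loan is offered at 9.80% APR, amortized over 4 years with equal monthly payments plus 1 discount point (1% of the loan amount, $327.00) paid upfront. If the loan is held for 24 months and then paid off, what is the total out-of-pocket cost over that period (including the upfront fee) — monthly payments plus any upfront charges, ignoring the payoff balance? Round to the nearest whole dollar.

$20,156

Monthly rate = 9.8%/12 = 0.0081667; payment = 32,700 × 0.0081667 / (1 − (1+0.0081667)^−48) = $826.22.
Total outlay = 24 × $826.22 + $327.00 = $20,156.28.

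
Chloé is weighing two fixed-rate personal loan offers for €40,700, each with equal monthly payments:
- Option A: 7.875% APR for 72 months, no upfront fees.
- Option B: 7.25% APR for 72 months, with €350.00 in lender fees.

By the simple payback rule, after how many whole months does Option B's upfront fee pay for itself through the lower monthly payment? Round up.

Option A: monthly rate = 7.875%/12 = 0.0065625; payment = 40,700 × 0.0065625 / (1 − (1+0.0065625)^−72) = €711.12.
Option B: at 7.25% the monthly rate is 0.0060417, so the payment is 40,700 × 0.0060417 / (1 − 1.0060417^−72) = €698.79.
Monthly savings = €711.12 − €698.79 = €12.33.
Break-even = €350.00 / €12.33 = 28.39 → 29 months.

29 months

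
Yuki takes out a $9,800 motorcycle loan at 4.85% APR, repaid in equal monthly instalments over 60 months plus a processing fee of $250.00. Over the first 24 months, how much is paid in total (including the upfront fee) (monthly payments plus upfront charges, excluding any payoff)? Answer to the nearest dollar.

$4,672

Monthly rate = 4.85%/12 = 0.0040417; payment = 9,800 × 0.0040417 / (1 − (1+0.0040417)^−60) = $184.27.
Total outlay = 24 × $184.27 + $250.00 = $4,672.48.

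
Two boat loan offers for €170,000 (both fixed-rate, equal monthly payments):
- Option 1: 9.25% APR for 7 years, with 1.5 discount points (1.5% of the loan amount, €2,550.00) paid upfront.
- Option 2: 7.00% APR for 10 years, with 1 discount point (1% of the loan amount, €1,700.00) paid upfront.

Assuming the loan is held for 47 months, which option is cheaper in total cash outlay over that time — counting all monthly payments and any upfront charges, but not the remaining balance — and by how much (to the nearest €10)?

Option 1: monthly rate = 9.25%/12 = 0.0077083; payment = 170,000 × 0.0077083 / (1 − (1+0.0077083)^−84) = €2,756.76.
Option 2: monthly rate = 7%/12 = 0.0058333; payment = 170,000 × 0.0058333 / (1 − (1+0.0058333)^−120) = €1,973.84.
Over 47 months: Option 1 costs 47 × €2,756.76 + €2,550.00 = €132,117.72; Option 2 costs 47 × €1,973.84 + €1,700.00 = €94,470.48.
Option 2 is cheaper by €132,117.72 − €94,470.48 = €37,647.24.

Option 2 by €37,650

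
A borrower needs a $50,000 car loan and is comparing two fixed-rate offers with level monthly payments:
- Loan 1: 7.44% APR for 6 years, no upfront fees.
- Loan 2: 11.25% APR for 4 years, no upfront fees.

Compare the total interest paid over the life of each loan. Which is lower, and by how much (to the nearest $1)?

Loan 1 by $181

Loan 1: monthly rate = 7.44%/12 = 0.0062000; payment = 50,000 × 0.0062000 / (1 − (1+0.0062000)^−72) = $863.05.
Total interest on Loan 1 = 72 × $863.05 − $50,000 = $12,139.60.
Loan 2: monthly rate = 11.25%/12 = 0.0093750; payment = 50,000 × 0.0093750 / (1 − (1+0.0093750)^−48) = $1,298.35.
Total interest on Loan 2 = 48 × $1,298.35 − $50,000 = $12,320.80.
Loan 1 is lower by $181.20.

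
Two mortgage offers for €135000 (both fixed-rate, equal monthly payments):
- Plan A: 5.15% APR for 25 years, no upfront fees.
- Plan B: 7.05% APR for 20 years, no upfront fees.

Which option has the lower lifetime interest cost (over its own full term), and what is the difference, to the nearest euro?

Plan A by €11,858

Plan A: at 5.15% the monthly rate is 0.0042917, so the payment is 135,000 × 0.0042917 / (1 − 1.0042917^−300) = €801.04.
Total interest on Plan A = 300 × €801.04 − €135,000 = €105,312.00.
Plan B: monthly rate = 7.05%/12 = 0.0058750; payment = 135,000 × 0.0058750 / (1 − (1+0.0058750)^−240) = €1,050.71.
Total interest on Plan B = 240 × €1,050.71 − €135,000 = €117,170.40.
Plan A is lower by €11,858.40.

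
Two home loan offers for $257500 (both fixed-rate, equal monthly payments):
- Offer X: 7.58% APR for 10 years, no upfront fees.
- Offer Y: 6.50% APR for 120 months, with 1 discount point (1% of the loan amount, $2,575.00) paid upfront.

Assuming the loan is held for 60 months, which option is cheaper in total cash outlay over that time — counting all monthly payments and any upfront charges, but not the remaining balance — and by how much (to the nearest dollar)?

Offer Y by $6,033

Offer X: at 7.58% the monthly rate is 0.0063167, so the payment is 257,500 × 0.0063167 / (1 − 1.0063167^−120) = $3,067.33.
Offer Y: monthly rate = 6.5%/12 = 0.0054167; payment = 257,500 × 0.0054167 / (1 − (1+0.0054167)^−120) = $2,923.86.
Over 60 months: Offer X costs 60 × $3,067.33 = $184,039.80; Offer Y costs 60 × $2,923.86 + $2,575.00 = $178,006.60.
Offer Y is cheaper by $184,039.80 − $178,006.60 = $6,033.20.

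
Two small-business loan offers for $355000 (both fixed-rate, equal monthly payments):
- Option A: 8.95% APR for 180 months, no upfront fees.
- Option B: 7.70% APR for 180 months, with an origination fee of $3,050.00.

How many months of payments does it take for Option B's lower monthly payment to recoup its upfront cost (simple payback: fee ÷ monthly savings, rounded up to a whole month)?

Option A: monthly rate = 8.95%/12 = 0.0074583; payment = 355,000 × 0.0074583 / (1 − (1+0.0074583)^−180) = $3,590.09.
Option B: monthly rate = 7.7%/12 = 0.0064167; payment = 355,000 × 0.0064167 / (1 − (1+0.0064167)^−180) = $3,331.37.
Monthly savings = $3,590.09 − $3,331.37 = $258.72.
Break-even = $3,050.00 / $258.72 = 11.79 → 12 months.

12 months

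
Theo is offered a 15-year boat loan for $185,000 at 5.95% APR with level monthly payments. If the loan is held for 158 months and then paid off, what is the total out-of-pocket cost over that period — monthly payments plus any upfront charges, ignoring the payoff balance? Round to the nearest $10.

Monthly rate = 5.95%/12 = 0.0049583; payment = 185,000 × 0.0049583 / (1 − (1+0.0049583)^−180) = $1,556.14.
Total outlay = 158 × $1,556.14 = $245,870.12.

$245,870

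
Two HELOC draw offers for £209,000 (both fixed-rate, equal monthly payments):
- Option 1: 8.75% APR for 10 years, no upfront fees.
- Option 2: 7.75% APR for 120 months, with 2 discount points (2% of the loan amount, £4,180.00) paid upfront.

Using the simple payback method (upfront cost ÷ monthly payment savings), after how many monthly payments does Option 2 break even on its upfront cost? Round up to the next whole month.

Option 1: monthly rate = 8.75%/12 = 0.0072917; payment = 209,000 × 0.0072917 / (1 − (1+0.0072917)^−120) = £2,619.33.
Option 2: monthly rate = 7.75%/12 = 0.0064583; payment = 209,000 × 0.0064583 / (1 − (1+0.0064583)^−120) = £2,508.22.
Monthly savings = £2,619.33 − £2,508.22 = £111.11.
Break-even = £4,180.00 / £111.11 = 37.62 → 38 months.

38 months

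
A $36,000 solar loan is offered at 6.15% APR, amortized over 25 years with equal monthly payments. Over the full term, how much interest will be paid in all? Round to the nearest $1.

$34,578

At 6.15% the monthly rate is 0.0051250, so the payment is 36,000 × 0.0051250 / (1 − 1.0051250^−300) = $235.26.
Total paid = 300 × $235.26 = $70,578.00; interest = $70,578.00 − $36,000 = $34,578.00.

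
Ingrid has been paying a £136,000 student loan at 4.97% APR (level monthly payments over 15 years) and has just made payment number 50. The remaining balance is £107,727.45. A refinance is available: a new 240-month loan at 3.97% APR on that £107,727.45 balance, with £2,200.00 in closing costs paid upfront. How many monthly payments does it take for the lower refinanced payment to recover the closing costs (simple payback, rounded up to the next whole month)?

6 months

Current payment = 136,000 × 4.97%/12 / (1 − (1+0.0041417)^−180) = £1,073.36.
Refinanced payment = 107,727.45 × 0.0033083 / (1 − (1+0.0033083)^−240) = £651.11.
Monthly savings = £1,073.36 − £651.11 = £422.25.
Break-even = £2,200.00 / £422.25 = 5.21 → 6 months.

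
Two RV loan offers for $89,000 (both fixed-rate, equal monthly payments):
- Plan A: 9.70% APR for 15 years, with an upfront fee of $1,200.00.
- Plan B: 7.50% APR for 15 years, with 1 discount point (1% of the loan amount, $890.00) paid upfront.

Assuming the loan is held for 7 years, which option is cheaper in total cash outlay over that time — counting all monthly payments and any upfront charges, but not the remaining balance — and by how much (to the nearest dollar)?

Plan B by $9,978

Plan A: monthly rate = 9.7%/12 = 0.0080833; payment = 89,000 × 0.0080833 / (1 − (1+0.0080833)^−180) = $940.13.
Plan B: monthly rate = 7.5%/12 = 0.0062500; payment = 89,000 × 0.0062500 / (1 − (1+0.0062500)^−180) = $825.04.
Over 84 months: Plan A costs 84 × $940.13 + $1,200.00 = $80,170.92; Plan B costs 84 × $825.04 + $890.00 = $70,193.36.
Plan B is cheaper by $80,170.92 − $70,193.36 = $9,977.56.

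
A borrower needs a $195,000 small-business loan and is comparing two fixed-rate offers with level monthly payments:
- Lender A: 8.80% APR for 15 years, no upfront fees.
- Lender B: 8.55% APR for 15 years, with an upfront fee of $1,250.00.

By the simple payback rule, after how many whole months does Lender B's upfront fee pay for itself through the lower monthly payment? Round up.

44 months

Lender A: monthly rate = 8.8%/12 = 0.0073333; payment = 195,000 × 0.0073333 / (1 − (1+0.0073333)^−180) = $1,954.69.
Lender B: monthly rate = 8.55%/12 = 0.0071250; payment = 195,000 × 0.0071250 / (1 − (1+0.0071250)^−180) = $1,925.96.
Monthly savings = $1,954.69 − $1,925.96 = $28.73.
Break-even = $1,250.00 / $28.73 = 43.51 → 44 months.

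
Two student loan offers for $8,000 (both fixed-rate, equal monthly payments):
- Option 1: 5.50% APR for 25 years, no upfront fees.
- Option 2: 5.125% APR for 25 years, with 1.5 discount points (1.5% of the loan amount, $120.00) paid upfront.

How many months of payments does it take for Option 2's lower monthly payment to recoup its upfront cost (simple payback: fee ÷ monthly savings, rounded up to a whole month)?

Option 1: monthly rate = 5.5%/12 = 0.0045833; payment = 8,000 × 0.0045833 / (1 − (1+0.0045833)^−300) = $49.13.
Option 2: monthly rate = 5.125%/12 = 0.0042708; payment = 8,000 × 0.0042708 / (1 − (1+0.0042708)^−300) = $47.35.
Monthly savings = $49.13 − $47.35 = $1.78.
Break-even = $120.00 / $1.78 = 67.42 → 68 months.

68 months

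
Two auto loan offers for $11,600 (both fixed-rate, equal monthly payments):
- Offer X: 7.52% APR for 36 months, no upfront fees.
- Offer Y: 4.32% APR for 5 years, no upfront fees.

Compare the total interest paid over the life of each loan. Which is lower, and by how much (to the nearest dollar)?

Offer Y by $75

Offer X: monthly rate = 7.52%/12 = 0.0062667; payment = 11,600 × 0.0062667 / (1 − (1+0.0062667)^−36) = $360.94.
Total interest on Offer X = 36 × $360.94 − $11,600 = $1,393.84.
Offer Y: monthly rate = 4.32%/12 = 0.0036000; payment = 11,600 × 0.0036000 / (1 − (1+0.0036000)^−60) = $215.31.
Total interest on Offer Y = 60 × $215.31 − $11,600 = $1,318.60.
Offer Y is lower by $75.24.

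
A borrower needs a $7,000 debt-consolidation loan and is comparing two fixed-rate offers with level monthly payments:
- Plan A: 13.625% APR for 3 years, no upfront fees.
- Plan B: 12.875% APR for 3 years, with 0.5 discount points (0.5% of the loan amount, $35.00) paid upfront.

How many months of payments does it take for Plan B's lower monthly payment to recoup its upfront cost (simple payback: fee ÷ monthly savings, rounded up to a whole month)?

Plan A: at 13.625% the monthly rate is 0.0113542, so the payment is 7,000 × 0.0113542 / (1 − 1.0113542^−36) = $237.97.
Plan B: at 12.875% the monthly rate is 0.0107292, so the payment is 7,000 × 0.0107292 / (1 − 1.0107292^−36) = $235.44.
Monthly savings = $237.97 − $235.44 = $2.53.
Break-even = $35.00 / $2.53 = 13.83 → 14 months.

14 months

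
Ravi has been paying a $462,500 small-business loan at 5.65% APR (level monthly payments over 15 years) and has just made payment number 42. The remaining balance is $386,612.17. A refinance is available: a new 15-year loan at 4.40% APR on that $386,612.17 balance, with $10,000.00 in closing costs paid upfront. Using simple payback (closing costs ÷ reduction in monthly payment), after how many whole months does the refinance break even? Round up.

12 months

Current payment = 462,500 × 5.65%/12 / (1 − (1+0.0047083)^−180) = $3,815.93.
Refinanced payment = 386,612.17 × 0.0036667 / (1 − (1+0.0036667)^−180) = $2,937.84.
Monthly savings = $3,815.93 − $2,937.84 = $878.09.
Break-even = $10,000.00 / $878.09 = 11.39 → 12 months.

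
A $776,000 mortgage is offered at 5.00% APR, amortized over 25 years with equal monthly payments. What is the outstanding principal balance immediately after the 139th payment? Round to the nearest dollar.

$531,310

With monthly rate i = 5%/12 = 0.0041667, the balance after k of n payments is P · [(1+i)^n − (1+i)^k] / [(1+i)^n − 1].
(1+0.0041667)^300 = 3.48129045 and (1+0.0041667)^139 = 1.78240471, so the balance is 776,000 × (3.48129045 − 1.78240471) / (3.48129045 − 1) = $531,310.37.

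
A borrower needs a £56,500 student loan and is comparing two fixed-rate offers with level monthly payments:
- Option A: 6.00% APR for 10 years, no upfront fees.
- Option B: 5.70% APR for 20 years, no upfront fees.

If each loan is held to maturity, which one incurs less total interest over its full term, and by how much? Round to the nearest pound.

Option A: monthly rate = 6%/12 = 0.0050000; payment = 56,500 × 0.0050000 / (1 − (1+0.0050000)^−120) = £627.27.
Total interest on Option A = 120 × £627.27 − £56,500 = £18,772.40.
Option B: monthly rate = 5.7%/12 = 0.0047500; payment = 56,500 × 0.0047500 / (1 − (1+0.0047500)^−240) = £395.07.
Total interest on Option B = 240 × £395.07 − £56,500 = £38,316.80.
Option A is lower by £19,544.40.

Option A by £19,544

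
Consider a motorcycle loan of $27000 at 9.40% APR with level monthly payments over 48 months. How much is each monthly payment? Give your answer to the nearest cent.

At 9.40% the monthly rate is 0.0078333, so the payment is 27,000 × 0.0078333 / (1 − 1.0078333^−48) = $677.04.

$677.04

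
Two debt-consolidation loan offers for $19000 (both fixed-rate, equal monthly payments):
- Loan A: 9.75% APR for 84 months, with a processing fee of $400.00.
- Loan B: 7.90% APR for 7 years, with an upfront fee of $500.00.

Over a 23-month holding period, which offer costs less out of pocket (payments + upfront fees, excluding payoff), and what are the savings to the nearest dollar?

Loan A: at 9.75% the monthly rate is 0.0081250, so the payment is 19,000 × 0.0081250 / (1 − 1.0081250^−84) = $312.97.
Loan B: monthly rate = 7.9%/12 = 0.0065833; payment = 19,000 × 0.0065833 / (1 − (1+0.0065833)^−84) = $295.19.
Over 23 months: Loan A costs 23 × $312.97 + $400.00 = $7,598.31; Loan B costs 23 × $295.19 + $500.00 = $7,289.37.
Loan B is cheaper by $7,598.31 − $7,289.37 = $308.94.

Loan B by $309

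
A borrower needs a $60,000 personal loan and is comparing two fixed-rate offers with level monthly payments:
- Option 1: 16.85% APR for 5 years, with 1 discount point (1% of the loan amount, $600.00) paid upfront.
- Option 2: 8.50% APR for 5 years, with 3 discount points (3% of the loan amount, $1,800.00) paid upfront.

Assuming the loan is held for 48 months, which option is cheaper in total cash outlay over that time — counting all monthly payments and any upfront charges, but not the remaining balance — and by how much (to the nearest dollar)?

Option 1: at 16.85% the monthly rate is 0.0140417, so the payment is 60,000 × 0.0140417 / (1 − 1.0140417^−60) = $1,486.32.
Option 2: at 8.50% the monthly rate is 0.0070833, so the payment is 60,000 × 0.0070833 / (1 − 1.0070833^−60) = $1,230.99.
Over 48 months: Option 1 costs 48 × $1,486.32 + $600.00 = $71,943.36; Option 2 costs 48 × $1,230.99 + $1,800.00 = $60,887.52.
Option 2 is cheaper by $71,943.36 − $60,887.52 = $11,055.84.

Option 2 by $11,056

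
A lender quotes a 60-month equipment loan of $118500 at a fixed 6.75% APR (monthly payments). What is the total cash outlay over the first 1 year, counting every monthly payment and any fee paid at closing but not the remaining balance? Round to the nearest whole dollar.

Monthly rate = 6.75%/12 = 0.0056250; payment = 118,500 × 0.0056250 / (1 − (1+0.0056250)^−60) = $2,332.49.
Total outlay = 12 × $2,332.49 = $27,989.88.

$27,990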